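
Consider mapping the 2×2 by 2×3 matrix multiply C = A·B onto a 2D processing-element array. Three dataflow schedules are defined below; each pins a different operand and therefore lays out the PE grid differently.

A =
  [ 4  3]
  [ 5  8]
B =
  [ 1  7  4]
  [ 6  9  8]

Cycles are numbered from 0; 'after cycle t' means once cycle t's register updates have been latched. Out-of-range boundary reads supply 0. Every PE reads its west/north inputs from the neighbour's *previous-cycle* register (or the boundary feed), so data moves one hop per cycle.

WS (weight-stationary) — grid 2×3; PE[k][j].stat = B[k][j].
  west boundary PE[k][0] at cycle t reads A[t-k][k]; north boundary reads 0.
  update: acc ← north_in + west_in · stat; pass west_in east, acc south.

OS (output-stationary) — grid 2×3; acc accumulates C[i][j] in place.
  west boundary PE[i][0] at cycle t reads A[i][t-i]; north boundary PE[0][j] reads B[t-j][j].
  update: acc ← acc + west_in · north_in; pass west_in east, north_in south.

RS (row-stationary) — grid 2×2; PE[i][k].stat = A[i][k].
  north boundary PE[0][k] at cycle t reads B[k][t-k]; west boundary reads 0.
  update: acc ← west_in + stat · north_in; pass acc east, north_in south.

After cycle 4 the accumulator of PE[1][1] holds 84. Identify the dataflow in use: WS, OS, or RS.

dataflow = RS

— WS: 2×3; PE[1][1] trace:
  0: (1,1).acc=0  regs=<0,0>
  1: (1,1).acc=0  regs=<0,0>
  2: (1,1).acc=55  regs=<3,55>
  3: (1,1).acc=107  regs=<8,107>
  4: (1,1).acc=0  regs=<0,0>
— OS: 2×3; PE[1][1] trace:
  0: (1,1).acc=0  regs=<0,0>
  1: (1,1).acc=0  regs=<0,0>
  2: (1,1).acc=35  regs=<5,7>
  3: (1,1).acc=107  regs=<8,9>
  4: (1,1).acc=107  regs=<0,0>
— RS: 2×2; PE[1][1] trace:
  0: (1,1).acc=0  regs=<0,0>
  1: (1,1).acc=0  regs=<0,0>
  2: (1,1).acc=53  regs=<53,6>
  3: (1,1).acc=107  regs=<107,9>
  4: (1,1).acc=84  regs=<84,8>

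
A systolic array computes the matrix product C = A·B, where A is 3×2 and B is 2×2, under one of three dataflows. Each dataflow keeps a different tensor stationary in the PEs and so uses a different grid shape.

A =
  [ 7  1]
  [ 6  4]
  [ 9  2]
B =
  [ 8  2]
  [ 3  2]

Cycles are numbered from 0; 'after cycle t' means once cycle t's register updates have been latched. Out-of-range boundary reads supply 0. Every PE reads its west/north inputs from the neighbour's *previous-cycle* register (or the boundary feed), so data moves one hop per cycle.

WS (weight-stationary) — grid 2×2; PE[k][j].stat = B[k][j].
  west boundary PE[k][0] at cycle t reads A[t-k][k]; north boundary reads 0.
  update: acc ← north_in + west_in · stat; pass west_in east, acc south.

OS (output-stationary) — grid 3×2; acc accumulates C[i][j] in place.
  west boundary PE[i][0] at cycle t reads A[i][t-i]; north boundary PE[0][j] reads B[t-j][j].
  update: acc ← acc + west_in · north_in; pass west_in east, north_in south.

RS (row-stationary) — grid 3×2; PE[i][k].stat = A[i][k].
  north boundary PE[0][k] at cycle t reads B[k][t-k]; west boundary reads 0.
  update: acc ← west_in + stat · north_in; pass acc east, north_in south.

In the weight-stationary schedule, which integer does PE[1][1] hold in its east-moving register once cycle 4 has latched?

WS (2×2). Following PE[1][1] plus its west/north inputs:
  0: (0,1).acc=0  regs=<0,0>
  0: (1,0).acc=0  regs=<0,0>
  0: (1,1).acc=0  regs=<0,0>
  1: (0,1).acc=14  regs=<7,14>
  1: (1,0).acc=59  regs=<1,59>
  1: (1,1).acc=0  regs=<0,0>
  2: (0,1).acc=12  regs=<6,12>
  2: (1,0).acc=60  regs=<4,60>
  2: (1,1).acc=16  regs=<1,16>
  3: (0,1).acc=18  regs=<9,18>
  3: (1,0).acc=78  regs=<2,78>
  3: (1,1).acc=20  regs=<4,20>
  4: (0,1).acc=0  regs=<0,0>
  4: (1,0).acc=0  regs=<0,0>
  4: (1,1).acc=22  regs=<2,22>

register = 2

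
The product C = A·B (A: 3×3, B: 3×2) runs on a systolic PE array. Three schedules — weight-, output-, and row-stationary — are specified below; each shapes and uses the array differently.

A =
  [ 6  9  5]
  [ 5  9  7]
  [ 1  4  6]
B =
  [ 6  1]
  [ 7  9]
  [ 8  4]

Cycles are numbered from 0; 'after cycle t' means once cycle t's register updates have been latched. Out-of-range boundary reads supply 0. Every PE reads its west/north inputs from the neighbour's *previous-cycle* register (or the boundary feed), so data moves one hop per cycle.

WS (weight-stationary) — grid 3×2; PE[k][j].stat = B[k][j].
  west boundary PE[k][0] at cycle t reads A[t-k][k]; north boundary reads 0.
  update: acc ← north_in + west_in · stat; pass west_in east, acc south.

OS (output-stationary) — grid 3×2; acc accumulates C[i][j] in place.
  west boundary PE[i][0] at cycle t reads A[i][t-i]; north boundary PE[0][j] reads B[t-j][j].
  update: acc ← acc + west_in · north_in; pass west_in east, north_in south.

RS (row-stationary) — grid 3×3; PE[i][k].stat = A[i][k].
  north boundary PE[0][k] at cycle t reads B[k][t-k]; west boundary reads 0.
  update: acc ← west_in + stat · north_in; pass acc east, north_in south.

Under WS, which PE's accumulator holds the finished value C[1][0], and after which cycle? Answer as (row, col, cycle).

(row, col, cycle) = (2, 0, 3)

Under WS, C[1][0] lands at PE[2][0]:
  [0] (2,0) acc=0 (h:0 v:0)
  [1] (2,0) acc=0 (h:0 v:0)
  [2] (2,0) acc=139 (h:5 v:139)
  [3] (2,0) acc=149 (h:7 v:149)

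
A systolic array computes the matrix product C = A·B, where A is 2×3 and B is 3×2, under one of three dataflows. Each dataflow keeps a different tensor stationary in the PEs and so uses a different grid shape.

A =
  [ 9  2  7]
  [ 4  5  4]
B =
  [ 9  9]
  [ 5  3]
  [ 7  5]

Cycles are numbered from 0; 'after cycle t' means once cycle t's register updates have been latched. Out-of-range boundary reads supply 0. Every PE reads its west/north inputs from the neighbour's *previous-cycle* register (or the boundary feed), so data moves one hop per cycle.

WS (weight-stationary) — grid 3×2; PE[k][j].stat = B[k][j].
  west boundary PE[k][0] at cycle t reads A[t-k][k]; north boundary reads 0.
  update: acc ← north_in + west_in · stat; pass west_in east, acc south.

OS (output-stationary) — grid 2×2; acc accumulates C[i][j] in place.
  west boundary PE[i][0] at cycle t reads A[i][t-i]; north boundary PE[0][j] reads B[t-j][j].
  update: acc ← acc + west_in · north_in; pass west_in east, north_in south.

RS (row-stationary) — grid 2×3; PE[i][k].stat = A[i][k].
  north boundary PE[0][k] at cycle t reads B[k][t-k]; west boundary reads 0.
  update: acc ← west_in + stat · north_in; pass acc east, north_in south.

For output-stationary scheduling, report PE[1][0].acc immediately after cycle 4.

OS on a 2×2 grid — tracing PE[1][0] and its feeders:
  [0] (0,0) acc=81 (h:9 v:9)
  [0] (1,0) acc=0 (h:0 v:0)
  [1] (0,0) acc=91 (h:2 v:5)
  [1] (1,0) acc=36 (h:4 v:9)
  [2] (0,0) acc=140 (h:7 v:7)
  [2] (1,0) acc=61 (h:5 v:5)
  [3] (0,0) acc=140 (h:0 v:0)
  [3] (1,0) acc=89 (h:4 v:7)
  [4] (0,0) acc=140 (h:0 v:0)
  [4] (1,0) acc=89 (h:0 v:0)

PE[1][0].acc = 89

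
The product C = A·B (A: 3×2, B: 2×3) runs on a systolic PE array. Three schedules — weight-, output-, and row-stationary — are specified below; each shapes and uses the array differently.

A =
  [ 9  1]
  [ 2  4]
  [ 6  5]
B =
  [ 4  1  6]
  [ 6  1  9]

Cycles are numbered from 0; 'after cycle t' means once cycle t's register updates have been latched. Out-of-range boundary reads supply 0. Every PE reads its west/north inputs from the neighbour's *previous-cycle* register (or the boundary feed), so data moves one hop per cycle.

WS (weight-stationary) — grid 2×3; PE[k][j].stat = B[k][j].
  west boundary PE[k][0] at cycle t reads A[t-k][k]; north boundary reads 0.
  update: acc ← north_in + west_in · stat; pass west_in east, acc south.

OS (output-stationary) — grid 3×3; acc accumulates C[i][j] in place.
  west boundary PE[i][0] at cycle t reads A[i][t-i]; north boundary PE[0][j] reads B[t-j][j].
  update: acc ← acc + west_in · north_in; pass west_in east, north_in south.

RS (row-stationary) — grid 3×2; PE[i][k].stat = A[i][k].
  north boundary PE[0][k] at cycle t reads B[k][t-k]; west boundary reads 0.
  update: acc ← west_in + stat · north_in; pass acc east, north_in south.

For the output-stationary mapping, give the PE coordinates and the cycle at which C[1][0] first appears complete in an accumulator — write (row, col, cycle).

(row, col, cycle) = (1, 0, 2)

OS — PE[1][0] is where C[1][0] collects:
  0: (1,0).acc=0  regs=<0,0>
  1: (1,0).acc=8  regs=<2,4>
  2: (1,0).acc=32  regs=<4,6>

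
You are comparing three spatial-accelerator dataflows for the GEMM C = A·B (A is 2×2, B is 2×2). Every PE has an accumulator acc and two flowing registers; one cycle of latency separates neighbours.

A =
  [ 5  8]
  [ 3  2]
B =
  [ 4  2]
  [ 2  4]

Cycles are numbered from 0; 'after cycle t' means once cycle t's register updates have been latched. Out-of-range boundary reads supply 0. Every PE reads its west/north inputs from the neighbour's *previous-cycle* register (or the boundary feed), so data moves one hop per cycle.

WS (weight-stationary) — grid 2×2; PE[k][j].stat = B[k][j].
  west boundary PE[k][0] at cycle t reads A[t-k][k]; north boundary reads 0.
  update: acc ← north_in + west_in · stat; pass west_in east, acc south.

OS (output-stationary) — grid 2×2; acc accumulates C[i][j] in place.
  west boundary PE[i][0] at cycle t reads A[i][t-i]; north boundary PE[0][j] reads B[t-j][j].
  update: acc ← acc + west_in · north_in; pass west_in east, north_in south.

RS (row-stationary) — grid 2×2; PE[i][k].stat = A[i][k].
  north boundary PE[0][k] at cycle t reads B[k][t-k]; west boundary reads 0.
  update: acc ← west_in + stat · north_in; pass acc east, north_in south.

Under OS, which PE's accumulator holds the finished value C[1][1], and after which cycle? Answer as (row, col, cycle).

Under OS, C[1][1] lands at PE[1][1]:
  @0  [1,1]  acc 0  |  →0  ↓0
  @1  [1,1]  acc 0  |  →0  ↓0
  @2  [1,1]  acc 6  |  →3  ↓2
  @3  [1,1]  acc 14  |  →2  ↓4

(row, col, cycle) = (1, 1, 3)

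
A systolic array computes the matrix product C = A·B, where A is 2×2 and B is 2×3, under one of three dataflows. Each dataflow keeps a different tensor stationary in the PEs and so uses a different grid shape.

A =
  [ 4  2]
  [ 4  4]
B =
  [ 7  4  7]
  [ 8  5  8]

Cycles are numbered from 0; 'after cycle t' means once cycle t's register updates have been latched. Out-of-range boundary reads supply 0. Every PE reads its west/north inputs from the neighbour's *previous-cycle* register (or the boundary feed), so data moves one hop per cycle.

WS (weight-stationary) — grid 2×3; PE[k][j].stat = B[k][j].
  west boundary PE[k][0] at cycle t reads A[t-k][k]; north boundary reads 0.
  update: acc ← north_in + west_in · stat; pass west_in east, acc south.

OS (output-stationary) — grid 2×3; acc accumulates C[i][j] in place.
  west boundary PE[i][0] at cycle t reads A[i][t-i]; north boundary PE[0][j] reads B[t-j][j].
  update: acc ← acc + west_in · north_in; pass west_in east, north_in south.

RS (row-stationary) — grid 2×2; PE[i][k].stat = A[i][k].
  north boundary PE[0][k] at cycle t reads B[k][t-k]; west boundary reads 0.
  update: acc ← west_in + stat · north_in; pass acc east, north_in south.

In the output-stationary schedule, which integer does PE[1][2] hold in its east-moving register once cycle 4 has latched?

Tracing OS — 2×3 array, target PE[1][2]:
  t=0 PE[0][2]: acc=0 h=0 v=0
  t=0 PE[1][1]: acc=0 h=0 v=0
  t=0 PE[1][2]: acc=0 h=0 v=0
  t=1 PE[0][2]: acc=0 h=0 v=0
  t=1 PE[1][1]: acc=0 h=0 v=0
  t=1 PE[1][2]: acc=0 h=0 v=0
  t=2 PE[0][2]: acc=28 h=4 v=7
  t=2 PE[1][1]: acc=16 h=4 v=4
  t=2 PE[1][2]: acc=0 h=0 v=0
  t=3 PE[0][2]: acc=44 h=2 v=8
  t=3 PE[1][1]: acc=36 h=4 v=5
  t=3 PE[1][2]: acc=28 h=4 v=7
  t=4 PE[0][2]: acc=44 h=0 v=0
  t=4 PE[1][1]: acc=36 h=0 v=0
  t=4 PE[1][2]: acc=60 h=4 v=8

register = 4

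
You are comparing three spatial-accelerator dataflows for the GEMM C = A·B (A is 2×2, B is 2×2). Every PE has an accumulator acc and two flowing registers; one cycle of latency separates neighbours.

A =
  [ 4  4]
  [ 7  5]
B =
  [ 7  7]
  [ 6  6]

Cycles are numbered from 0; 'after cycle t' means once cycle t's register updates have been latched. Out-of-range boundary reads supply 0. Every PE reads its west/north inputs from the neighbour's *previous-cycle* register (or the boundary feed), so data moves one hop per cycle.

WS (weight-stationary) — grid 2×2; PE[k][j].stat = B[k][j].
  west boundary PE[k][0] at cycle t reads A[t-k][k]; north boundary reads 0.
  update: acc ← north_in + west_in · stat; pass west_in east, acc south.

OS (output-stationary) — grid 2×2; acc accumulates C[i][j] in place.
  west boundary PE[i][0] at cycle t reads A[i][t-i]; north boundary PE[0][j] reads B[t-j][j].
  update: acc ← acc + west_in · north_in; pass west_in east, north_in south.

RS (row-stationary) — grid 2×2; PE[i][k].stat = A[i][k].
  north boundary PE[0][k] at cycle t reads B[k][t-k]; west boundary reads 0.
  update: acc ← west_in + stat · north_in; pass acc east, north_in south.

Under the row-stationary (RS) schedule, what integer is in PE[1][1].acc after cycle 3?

PE[1][1].acc = 79

RS 2×2: PE[1][1] cycle-by-cycle (with neighbour feeds):
  0: (0,1).acc=0  regs=<0,0>
  0: (1,0).acc=0  regs=<0,0>
  0: (1,1).acc=0  regs=<0,0>
  1: (0,1).acc=52  regs=<52,6>
  1: (1,0).acc=49  regs=<49,7>
  1: (1,1).acc=0  regs=<0,0>
  2: (0,1).acc=52  regs=<52,6>
  2: (1,0).acc=49  regs=<49,7>
  2: (1,1).acc=79  regs=<79,6>
  3: (0,1).acc=0  regs=<0,0>
  3: (1,0).acc=0  regs=<0,0>
  3: (1,1).acc=79  regs=<79,6>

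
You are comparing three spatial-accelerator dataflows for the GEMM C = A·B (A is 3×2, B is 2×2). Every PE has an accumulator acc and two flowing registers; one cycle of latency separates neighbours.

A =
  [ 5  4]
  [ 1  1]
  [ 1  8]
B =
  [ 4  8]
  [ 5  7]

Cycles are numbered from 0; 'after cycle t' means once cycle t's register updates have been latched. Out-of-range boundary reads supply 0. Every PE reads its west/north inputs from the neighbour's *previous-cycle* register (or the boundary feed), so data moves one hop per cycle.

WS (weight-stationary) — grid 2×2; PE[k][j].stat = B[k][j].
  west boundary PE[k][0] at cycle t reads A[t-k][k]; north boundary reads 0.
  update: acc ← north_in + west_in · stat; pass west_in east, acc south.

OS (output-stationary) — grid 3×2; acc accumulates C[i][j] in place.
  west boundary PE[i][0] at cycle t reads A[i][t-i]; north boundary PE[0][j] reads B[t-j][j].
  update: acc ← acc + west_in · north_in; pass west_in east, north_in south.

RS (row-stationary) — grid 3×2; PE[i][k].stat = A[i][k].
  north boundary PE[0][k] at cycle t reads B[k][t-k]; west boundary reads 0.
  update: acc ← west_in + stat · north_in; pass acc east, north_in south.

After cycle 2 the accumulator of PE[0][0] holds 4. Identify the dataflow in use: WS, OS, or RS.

dataflow = WS

Under WS (2×2), PE[0][0]:
  t=0 PE[0][0]: acc=20 h=5 v=20
  t=1 PE[0][0]: acc=4 h=1 v=4
  t=2 PE[0][0]: acc=4 h=1 v=4
Under OS (3×2), PE[0][0]:
  t=0 PE[0][0]: acc=20 h=5 v=4
  t=1 PE[0][0]: acc=40 h=4 v=5
  t=2 PE[0][0]: acc=40 h=0 v=0
Under RS (3×2), PE[0][0]:
  t=0 PE[0][0]: acc=20 h=20 v=4
  t=1 PE[0][0]: acc=40 h=40 v=8
  t=2 PE[0][0]: acc=0 h=0 v=0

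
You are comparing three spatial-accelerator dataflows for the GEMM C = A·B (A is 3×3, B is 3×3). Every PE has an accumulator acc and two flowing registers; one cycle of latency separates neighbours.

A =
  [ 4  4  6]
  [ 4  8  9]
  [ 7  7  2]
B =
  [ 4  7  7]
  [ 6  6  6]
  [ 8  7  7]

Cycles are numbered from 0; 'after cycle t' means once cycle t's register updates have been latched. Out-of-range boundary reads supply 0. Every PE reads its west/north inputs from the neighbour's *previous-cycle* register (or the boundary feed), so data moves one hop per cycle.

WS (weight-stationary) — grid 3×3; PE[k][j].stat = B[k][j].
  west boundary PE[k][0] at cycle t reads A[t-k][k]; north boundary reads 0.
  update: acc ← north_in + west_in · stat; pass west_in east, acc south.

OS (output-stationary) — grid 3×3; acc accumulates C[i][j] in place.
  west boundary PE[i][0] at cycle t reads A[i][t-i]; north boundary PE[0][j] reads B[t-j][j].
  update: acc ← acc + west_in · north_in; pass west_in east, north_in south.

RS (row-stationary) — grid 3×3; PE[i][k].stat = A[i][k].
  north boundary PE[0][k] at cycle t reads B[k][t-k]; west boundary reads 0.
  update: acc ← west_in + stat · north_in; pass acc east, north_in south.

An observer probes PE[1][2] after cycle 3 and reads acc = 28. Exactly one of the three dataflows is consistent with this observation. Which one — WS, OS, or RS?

Under WS (3×3), PE[1][2]:
  after 0 — PE[1][2] acc=0, pass-E 0, pass-S 0
  after 1 — PE[1][2] acc=0, pass-E 0, pass-S 0
  after 2 — PE[1][2] acc=0, pass-E 0, pass-S 0
  after 3 — PE[1][2] acc=52, pass-E 4, pass-S 52
Under OS (3×3), PE[1][2]:
  after 0 — PE[1][2] acc=0, pass-E 0, pass-S 0
  after 1 — PE[1][2] acc=0, pass-E 0, pass-S 0
  after 2 — PE[1][2] acc=0, pass-E 0, pass-S 0
  after 3 — PE[1][2] acc=28, pass-E 4, pass-S 7
Under RS (3×3), PE[1][2]:
  after 0 — PE[1][2] acc=0, pass-E 0, pass-S 0
  after 1 — PE[1][2] acc=0, pass-E 0, pass-S 0
  after 2 — PE[1][2] acc=0, pass-E 0, pass-S 0
  after 3 — PE[1][2] acc=136, pass-E 136, pass-S 8

dataflow = OS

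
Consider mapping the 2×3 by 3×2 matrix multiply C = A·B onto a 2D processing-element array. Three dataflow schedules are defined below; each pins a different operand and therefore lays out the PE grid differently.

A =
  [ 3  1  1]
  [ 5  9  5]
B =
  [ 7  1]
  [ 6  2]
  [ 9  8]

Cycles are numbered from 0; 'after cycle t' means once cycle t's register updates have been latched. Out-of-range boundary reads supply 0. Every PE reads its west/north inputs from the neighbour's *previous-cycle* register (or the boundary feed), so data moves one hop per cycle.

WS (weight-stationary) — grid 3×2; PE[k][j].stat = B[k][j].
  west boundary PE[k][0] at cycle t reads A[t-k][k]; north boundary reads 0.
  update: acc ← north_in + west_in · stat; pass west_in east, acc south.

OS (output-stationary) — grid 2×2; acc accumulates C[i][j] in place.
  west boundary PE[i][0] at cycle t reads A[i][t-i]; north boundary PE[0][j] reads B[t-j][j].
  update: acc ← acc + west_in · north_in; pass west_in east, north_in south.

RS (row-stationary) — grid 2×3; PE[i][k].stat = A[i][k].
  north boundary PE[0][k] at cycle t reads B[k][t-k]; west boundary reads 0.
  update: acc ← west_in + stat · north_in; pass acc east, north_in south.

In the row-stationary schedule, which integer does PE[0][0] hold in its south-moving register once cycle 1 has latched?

RS on a 2×3 grid — tracing PE[0][0] and its feeders:
  0: (0,0).acc=21  regs=<21,7>
  1: (0,0).acc=3  regs=<3,1>

register = 1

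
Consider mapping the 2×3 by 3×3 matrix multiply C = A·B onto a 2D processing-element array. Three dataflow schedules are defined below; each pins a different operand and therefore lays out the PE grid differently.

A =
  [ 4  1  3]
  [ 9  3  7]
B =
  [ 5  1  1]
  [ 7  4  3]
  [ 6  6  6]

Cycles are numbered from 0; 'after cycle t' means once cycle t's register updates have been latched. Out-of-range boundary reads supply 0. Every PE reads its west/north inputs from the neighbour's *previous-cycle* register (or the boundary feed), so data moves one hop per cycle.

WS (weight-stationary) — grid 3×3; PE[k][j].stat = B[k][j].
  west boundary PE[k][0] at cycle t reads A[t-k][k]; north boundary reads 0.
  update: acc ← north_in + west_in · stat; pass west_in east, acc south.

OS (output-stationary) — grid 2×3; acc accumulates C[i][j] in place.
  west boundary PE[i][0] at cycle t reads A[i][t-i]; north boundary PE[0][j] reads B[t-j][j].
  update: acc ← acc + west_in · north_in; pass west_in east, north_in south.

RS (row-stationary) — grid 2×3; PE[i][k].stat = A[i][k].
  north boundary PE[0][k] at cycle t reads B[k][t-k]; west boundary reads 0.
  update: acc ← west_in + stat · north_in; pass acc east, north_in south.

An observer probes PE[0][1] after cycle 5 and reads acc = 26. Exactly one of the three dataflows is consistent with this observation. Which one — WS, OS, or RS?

dataflow = OS

— WS: 3×3; PE[0][1] trace:
  after 0 — PE[0][1] acc=0, pass-E 0, pass-S 0
  after 1 — PE[0][1] acc=4, pass-E 4, pass-S 4
  after 2 — PE[0][1] acc=9, pass-E 9, pass-S 9
  after 3 — PE[0][1] acc=0, pass-E 0, pass-S 0
  after 4 — PE[0][1] acc=0, pass-E 0, pass-S 0
  after 5 — PE[0][1] acc=0, pass-E 0, pass-S 0
— OS: 2×3; PE[0][1] trace:
  after 0 — PE[0][1] acc=0, pass-E 0, pass-S 0
  after 1 — PE[0][1] acc=4, pass-E 4, pass-S 1
  after 2 — PE[0][1] acc=8, pass-E 1, pass-S 4
  after 3 — PE[0][1] acc=26, pass-E 3, pass-S 6
  after 4 — PE[0][1] acc=26, pass-E 0, pass-S 0
  after 5 — PE[0][1] acc=26, pass-E 0, pass-S 0
— RS: 2×3; PE[0][1] trace:
  after 0 — PE[0][1] acc=0, pass-E 0, pass-S 0
  after 1 — PE[0][1] acc=27, pass-E 27, pass-S 7
  after 2 — PE[0][1] acc=8, pass-E 8, pass-S 4
  after 3 — PE[0][1] acc=7, pass-E 7, pass-S 3
  after 4 — PE[0][1] acc=0, pass-E 0, pass-S 0
  after 5 — PE[0][1] acc=0, pass-E 0, pass-S 0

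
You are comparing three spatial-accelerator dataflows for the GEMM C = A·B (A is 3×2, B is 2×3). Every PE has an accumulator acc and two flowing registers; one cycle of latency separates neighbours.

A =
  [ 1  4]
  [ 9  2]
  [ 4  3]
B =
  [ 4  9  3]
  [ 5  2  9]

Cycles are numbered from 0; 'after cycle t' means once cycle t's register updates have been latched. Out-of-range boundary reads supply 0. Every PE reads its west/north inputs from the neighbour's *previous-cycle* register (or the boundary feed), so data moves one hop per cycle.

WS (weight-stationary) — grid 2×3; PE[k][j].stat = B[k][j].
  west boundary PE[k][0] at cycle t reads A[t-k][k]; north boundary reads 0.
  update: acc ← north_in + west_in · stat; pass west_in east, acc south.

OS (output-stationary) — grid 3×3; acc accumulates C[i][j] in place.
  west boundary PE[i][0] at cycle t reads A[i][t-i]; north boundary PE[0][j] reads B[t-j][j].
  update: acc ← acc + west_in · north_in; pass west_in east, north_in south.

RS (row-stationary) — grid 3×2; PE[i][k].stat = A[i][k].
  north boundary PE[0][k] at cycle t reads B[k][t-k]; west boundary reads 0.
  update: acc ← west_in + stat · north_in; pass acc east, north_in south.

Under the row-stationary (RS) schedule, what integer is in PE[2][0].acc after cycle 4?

RS 3×2: PE[2][0] cycle-by-cycle (with neighbour feeds):
  after 0 — PE[1][0] acc=0, pass-E 0, pass-S 0
  after 0 — PE[2][0] acc=0, pass-E 0, pass-S 0
  after 1 — PE[1][0] acc=36, pass-E 36, pass-S 4
  after 1 — PE[2][0] acc=0, pass-E 0, pass-S 0
  after 2 — PE[1][0] acc=81, pass-E 81, pass-S 9
  after 2 — PE[2][0] acc=16, pass-E 16, pass-S 4
  after 3 — PE[1][0] acc=27, pass-E 27, pass-S 3
  after 3 — PE[2][0] acc=36, pass-E 36, pass-S 9
  after 4 — PE[1][0] acc=0, pass-E 0, pass-S 0
  after 4 — PE[2][0] acc=12, pass-E 12, pass-S 3

PE[2][0].acc = 12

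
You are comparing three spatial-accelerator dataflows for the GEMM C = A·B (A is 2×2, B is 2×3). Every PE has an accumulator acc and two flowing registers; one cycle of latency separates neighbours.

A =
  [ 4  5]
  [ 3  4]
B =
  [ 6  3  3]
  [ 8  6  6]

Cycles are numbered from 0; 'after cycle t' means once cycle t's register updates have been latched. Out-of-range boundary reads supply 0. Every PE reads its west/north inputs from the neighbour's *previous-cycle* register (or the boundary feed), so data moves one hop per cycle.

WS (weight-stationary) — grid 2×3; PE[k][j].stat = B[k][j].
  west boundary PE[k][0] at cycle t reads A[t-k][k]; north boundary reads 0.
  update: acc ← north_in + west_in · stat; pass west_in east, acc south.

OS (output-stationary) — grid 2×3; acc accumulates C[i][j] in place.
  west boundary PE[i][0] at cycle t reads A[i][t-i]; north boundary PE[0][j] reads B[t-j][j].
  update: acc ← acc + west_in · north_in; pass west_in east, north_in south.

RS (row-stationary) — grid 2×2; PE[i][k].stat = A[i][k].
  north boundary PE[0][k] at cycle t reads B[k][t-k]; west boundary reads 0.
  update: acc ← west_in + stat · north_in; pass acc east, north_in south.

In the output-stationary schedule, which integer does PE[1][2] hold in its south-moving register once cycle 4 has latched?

OS on a 2×3 grid — tracing PE[1][2] and its feeders:
  @0  [0,2]  acc 0  |  →0  ↓0
  @0  [1,1]  acc 0  |  →0  ↓0
  @0  [1,2]  acc 0  |  →0  ↓0
  @1  [0,2]  acc 0  |  →0  ↓0
  @1  [1,1]  acc 0  |  →0  ↓0
  @1  [1,2]  acc 0  |  →0  ↓0
  @2  [0,2]  acc 12  |  →4  ↓3
  @2  [1,1]  acc 9  |  →3  ↓3
  @2  [1,2]  acc 0  |  →0  ↓0
  @3  [0,2]  acc 42  |  →5  ↓6
  @3  [1,1]  acc 33  |  →4  ↓6
  @3  [1,2]  acc 9  |  →3  ↓3
  @4  [0,2]  acc 42  |  →0  ↓0
  @4  [1,1]  acc 33  |  →0  ↓0
  @4  [1,2]  acc 33  |  →4  ↓6

register = 6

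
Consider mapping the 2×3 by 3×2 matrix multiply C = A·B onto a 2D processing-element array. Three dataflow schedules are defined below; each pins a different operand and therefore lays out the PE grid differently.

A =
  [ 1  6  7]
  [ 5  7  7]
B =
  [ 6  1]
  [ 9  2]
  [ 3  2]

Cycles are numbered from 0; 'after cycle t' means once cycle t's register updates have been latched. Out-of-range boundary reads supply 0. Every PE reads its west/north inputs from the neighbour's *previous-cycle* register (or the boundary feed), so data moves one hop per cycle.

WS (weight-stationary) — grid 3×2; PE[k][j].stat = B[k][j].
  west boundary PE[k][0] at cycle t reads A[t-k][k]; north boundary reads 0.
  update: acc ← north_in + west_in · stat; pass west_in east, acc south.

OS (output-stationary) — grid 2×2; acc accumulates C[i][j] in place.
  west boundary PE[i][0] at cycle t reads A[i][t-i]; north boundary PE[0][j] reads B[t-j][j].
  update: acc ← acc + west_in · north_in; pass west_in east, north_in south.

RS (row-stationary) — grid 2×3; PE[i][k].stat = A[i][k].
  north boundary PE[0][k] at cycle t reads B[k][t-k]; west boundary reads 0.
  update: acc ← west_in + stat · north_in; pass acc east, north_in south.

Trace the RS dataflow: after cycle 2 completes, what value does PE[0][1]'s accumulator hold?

PE[0][1].acc = 13

RS (2×3). Following PE[0][1] plus its west/north inputs:
  step 0 · PE0,0: acc=6; fwd→6 fwd↓6
  step 0 · PE0,1: acc=0; fwd→0 fwd↓0
  step 1 · PE0,0: acc=1; fwd→1 fwd↓1
  step 1 · PE0,1: acc=60; fwd→60 fwd↓9
  step 2 · PE0,0: acc=0; fwd→0 fwd↓0
  step 2 · PE0,1: acc=13; fwd→13 fwd↓2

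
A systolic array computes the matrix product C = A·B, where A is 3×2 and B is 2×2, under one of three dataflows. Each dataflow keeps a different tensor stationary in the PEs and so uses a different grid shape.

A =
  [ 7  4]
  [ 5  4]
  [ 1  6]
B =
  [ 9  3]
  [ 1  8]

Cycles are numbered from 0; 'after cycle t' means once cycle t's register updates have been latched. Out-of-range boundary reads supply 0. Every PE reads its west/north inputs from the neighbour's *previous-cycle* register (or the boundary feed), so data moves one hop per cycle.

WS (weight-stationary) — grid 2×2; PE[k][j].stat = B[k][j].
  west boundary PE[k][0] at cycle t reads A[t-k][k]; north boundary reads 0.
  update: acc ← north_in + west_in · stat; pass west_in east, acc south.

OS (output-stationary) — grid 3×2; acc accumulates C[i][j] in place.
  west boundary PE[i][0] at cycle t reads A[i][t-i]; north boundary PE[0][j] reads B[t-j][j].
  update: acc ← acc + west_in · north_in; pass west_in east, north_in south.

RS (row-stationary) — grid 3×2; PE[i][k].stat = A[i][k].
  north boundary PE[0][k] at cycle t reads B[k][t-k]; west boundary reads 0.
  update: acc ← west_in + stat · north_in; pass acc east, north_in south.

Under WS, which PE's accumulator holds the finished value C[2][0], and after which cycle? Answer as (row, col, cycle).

(row, col, cycle) = (1, 0, 3)

Under WS, C[2][0] lands at PE[1][0]:
  step 0 · PE1,0: acc=0; fwd→0 fwd↓0
  step 1 · PE1,0: acc=67; fwd→4 fwd↓67
  step 2 · PE1,0: acc=49; fwd→4 fwd↓49
  step 3 · PE1,0: acc=15; fwd→6 fwd↓15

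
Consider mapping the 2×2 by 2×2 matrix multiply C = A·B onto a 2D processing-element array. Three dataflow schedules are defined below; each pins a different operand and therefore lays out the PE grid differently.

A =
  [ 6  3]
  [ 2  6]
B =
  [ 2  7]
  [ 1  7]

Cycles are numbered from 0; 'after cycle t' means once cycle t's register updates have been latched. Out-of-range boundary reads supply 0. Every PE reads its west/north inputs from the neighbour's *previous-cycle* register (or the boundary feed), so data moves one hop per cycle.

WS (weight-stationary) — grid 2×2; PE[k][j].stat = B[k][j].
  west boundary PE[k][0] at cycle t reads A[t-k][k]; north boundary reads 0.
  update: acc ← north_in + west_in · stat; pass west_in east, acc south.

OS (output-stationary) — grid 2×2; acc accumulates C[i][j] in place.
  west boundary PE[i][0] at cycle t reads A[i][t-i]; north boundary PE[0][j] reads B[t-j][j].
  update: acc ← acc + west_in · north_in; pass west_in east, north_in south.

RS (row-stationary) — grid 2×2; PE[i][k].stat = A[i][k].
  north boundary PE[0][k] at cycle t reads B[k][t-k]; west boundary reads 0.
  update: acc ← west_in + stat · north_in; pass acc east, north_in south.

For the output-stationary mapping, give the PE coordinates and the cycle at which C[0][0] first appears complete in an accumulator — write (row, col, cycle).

(row, col, cycle) = (0, 0, 1)

Under OS, C[0][0] lands at PE[0][0]:
  c0 r0c0: 12 / 6 / 2
  c1 r0c0: 15 / 3 / 1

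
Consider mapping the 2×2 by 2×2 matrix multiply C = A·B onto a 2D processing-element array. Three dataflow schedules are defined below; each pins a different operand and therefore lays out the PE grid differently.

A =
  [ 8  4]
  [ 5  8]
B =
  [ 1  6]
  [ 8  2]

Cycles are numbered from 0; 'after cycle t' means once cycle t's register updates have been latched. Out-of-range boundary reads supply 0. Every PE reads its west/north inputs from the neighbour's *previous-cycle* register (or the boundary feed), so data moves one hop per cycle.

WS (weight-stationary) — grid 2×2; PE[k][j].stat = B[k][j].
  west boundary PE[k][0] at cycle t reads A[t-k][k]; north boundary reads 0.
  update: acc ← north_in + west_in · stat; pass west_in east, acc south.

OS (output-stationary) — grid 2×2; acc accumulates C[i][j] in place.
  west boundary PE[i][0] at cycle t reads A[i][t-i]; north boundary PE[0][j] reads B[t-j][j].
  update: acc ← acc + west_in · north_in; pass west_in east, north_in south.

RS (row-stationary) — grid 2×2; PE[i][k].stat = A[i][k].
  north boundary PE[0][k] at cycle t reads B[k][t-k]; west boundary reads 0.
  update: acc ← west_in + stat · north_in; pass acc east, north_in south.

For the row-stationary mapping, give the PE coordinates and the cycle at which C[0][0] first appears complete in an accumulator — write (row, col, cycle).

(row, col, cycle) = (0, 1, 1)

RS — PE[0][1] is where C[0][0] collects:
  @0  [0,1]  acc 0  |  →0  ↓0
  @1  [0,1]  acc 40  |  →40  ↓8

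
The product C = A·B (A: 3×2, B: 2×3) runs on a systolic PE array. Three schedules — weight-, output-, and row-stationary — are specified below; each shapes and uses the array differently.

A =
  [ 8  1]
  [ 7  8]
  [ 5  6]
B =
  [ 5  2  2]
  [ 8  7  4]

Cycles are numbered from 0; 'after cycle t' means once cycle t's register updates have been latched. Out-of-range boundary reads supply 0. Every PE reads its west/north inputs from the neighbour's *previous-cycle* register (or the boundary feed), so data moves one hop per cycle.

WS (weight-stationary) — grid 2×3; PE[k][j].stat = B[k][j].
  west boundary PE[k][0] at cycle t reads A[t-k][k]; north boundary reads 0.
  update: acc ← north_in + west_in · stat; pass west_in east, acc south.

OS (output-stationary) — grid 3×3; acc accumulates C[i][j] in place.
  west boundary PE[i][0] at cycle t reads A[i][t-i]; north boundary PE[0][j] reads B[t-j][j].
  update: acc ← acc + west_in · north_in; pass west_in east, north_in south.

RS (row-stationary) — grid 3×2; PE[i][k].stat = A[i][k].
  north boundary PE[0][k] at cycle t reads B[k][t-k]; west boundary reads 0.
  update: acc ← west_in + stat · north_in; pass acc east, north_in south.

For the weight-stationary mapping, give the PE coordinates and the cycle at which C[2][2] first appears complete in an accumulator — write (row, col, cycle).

(row, col, cycle) = (1, 2, 5)

Under WS, C[2][2] lands at PE[1][2]:
  [0] (1,2) acc=0 (h:0 v:0)
  [1] (1,2) acc=0 (h:0 v:0)
  [2] (1,2) acc=0 (h:0 v:0)
  [3] (1,2) acc=20 (h:1 v:20)
  [4] (1,2) acc=46 (h:8 v:46)
  [5] (1,2) acc=34 (h:6 v:34)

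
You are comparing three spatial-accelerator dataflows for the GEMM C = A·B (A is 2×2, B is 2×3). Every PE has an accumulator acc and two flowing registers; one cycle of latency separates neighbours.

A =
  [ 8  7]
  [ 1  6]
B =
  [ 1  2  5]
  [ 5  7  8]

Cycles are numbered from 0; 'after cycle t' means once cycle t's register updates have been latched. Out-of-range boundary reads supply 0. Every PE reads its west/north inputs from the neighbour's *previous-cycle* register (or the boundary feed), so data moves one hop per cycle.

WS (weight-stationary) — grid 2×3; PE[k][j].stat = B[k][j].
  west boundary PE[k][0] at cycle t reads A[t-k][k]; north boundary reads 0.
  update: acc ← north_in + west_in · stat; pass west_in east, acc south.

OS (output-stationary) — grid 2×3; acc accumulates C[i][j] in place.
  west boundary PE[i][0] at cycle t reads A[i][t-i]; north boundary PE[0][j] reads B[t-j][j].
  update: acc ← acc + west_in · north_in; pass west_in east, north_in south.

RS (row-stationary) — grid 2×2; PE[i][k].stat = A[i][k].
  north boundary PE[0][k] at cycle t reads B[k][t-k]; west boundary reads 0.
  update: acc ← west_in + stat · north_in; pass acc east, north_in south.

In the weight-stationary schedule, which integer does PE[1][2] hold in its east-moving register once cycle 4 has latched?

WS 2×3: PE[1][2] cycle-by-cycle (with neighbour feeds):
  [0] (0,2) acc=0 (h:0 v:0)
  [0] (1,1) acc=0 (h:0 v:0)
  [0] (1,2) acc=0 (h:0 v:0)
  [1] (0,2) acc=0 (h:0 v:0)
  [1] (1,1) acc=0 (h:0 v:0)
  [1] (1,2) acc=0 (h:0 v:0)
  [2] (0,2) acc=40 (h:8 v:40)
  [2] (1,1) acc=65 (h:7 v:65)
  [2] (1,2) acc=0 (h:0 v:0)
  [3] (0,2) acc=5 (h:1 v:5)
  [3] (1,1) acc=44 (h:6 v:44)
  [3] (1,2) acc=96 (h:7 v:96)
  [4] (0,2) acc=0 (h:0 v:0)
  [4] (1,1) acc=0 (h:0 v:0)
  [4] (1,2) acc=53 (h:6 v:53)

register = 6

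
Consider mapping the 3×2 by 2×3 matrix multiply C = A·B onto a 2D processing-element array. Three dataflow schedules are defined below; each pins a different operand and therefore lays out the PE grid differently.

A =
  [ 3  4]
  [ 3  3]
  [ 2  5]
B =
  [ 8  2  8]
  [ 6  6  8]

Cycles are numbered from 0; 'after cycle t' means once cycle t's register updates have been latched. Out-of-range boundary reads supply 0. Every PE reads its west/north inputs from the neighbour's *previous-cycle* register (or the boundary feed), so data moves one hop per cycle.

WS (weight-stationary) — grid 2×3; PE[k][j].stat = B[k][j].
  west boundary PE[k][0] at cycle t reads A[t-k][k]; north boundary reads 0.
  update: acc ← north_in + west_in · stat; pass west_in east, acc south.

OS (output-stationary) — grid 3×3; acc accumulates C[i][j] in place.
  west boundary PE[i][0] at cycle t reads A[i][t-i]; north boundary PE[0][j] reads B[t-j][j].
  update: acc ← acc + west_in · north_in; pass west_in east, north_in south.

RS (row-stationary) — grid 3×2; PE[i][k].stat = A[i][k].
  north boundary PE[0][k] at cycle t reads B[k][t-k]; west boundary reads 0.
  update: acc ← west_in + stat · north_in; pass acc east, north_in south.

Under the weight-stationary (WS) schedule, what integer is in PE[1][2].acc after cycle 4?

PE[1][2].acc = 48

WS on a 2×3 grid — tracing PE[1][2] and its feeders:
  t=0 PE[0][2]: acc=0 h=0 v=0
  t=0 PE[1][1]: acc=0 h=0 v=0
  t=0 PE[1][2]: acc=0 h=0 v=0
  t=1 PE[0][2]: acc=0 h=0 v=0
  t=1 PE[1][1]: acc=0 h=0 v=0
  t=1 PE[1][2]: acc=0 h=0 v=0
  t=2 PE[0][2]: acc=24 h=3 v=24
  t=2 PE[1][1]: acc=30 h=4 v=30
  t=2 PE[1][2]: acc=0 h=0 v=0
  t=3 PE[0][2]: acc=24 h=3 v=24
  t=3 PE[1][1]: acc=24 h=3 v=24
  t=3 PE[1][2]: acc=56 h=4 v=56
  t=4 PE[0][2]: acc=16 h=2 v=16
  t=4 PE[1][1]: acc=34 h=5 v=34
  t=4 PE[1][2]: acc=48 h=3 v=48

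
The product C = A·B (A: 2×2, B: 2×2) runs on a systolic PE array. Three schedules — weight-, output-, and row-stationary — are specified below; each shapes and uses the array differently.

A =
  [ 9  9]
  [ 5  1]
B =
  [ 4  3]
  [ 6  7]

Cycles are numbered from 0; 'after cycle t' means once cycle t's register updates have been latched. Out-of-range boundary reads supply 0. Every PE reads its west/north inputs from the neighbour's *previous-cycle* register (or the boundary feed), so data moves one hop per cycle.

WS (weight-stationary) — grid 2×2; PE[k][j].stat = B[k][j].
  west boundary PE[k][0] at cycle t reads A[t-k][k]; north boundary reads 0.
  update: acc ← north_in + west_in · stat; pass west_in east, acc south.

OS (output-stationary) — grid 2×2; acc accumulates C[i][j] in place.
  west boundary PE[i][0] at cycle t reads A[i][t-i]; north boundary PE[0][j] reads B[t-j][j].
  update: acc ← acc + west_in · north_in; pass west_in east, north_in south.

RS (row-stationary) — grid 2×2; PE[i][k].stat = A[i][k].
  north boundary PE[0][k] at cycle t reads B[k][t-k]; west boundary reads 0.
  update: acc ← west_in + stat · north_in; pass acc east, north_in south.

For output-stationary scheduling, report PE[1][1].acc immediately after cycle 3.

OS (2×2). Following PE[1][1] plus its west/north inputs:
  t=0 PE[0][1]: acc=0 h=0 v=0
  t=0 PE[1][0]: acc=0 h=0 v=0
  t=0 PE[1][1]: acc=0 h=0 v=0
  t=1 PE[0][1]: acc=27 h=9 v=3
  t=1 PE[1][0]: acc=20 h=5 v=4
  t=1 PE[1][1]: acc=0 h=0 v=0
  t=2 PE[0][1]: acc=90 h=9 v=7
  t=2 PE[1][0]: acc=26 h=1 v=6
  t=2 PE[1][1]: acc=15 h=5 v=3
  t=3 PE[0][1]: acc=90 h=0 v=0
  t=3 PE[1][0]: acc=26 h=0 v=0
  t=3 PE[1][1]: acc=22 h=1 v=7

PE[1][1].acc = 22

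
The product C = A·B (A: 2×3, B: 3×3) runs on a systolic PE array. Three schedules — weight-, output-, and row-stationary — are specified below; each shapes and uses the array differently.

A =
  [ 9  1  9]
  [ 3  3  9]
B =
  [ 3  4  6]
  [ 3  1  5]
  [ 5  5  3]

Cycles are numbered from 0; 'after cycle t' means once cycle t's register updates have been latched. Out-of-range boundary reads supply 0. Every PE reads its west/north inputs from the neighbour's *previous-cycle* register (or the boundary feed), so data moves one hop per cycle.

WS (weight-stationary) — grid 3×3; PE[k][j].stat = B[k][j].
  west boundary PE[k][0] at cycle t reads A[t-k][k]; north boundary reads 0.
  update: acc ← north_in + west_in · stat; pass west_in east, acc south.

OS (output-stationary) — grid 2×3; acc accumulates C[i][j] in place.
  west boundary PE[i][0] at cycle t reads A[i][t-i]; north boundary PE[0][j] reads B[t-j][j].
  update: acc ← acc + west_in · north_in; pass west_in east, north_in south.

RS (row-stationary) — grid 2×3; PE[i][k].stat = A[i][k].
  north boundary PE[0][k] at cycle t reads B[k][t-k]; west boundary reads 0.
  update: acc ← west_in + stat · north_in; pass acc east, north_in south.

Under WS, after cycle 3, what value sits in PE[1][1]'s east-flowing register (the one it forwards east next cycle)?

register = 3

WS on a 3×3 grid — tracing PE[1][1] and its feeders:
  after 0 — PE[0][1] acc=0, pass-E 0, pass-S 0
  after 0 — PE[1][0] acc=0, pass-E 0, pass-S 0
  after 0 — PE[1][1] acc=0, pass-E 0, pass-S 0
  after 1 — PE[0][1] acc=36, pass-E 9, pass-S 36
  after 1 — PE[1][0] acc=30, pass-E 1, pass-S 30
  after 1 — PE[1][1] acc=0, pass-E 0, pass-S 0
  after 2 — PE[0][1] acc=12, pass-E 3, pass-S 12
  after 2 — PE[1][0] acc=18, pass-E 3, pass-S 18
  after 2 — PE[1][1] acc=37, pass-E 1, pass-S 37
  after 3 — PE[0][1] acc=0, pass-E 0, pass-S 0
  after 3 — PE[1][0] acc=0, pass-E 0, pass-S 0
  after 3 — PE[1][1] acc=15, pass-E 3, pass-S 15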